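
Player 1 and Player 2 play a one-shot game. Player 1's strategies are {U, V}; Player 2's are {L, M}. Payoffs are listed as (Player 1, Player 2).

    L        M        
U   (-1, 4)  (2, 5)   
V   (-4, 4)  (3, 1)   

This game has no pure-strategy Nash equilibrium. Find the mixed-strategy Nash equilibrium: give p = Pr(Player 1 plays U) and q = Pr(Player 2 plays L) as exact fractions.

Each player's mixing probability is pinned down by making the *other* player indifferent.
Player 2 indifferent between L and M: p·4 + (1−p)·4 = p·5 + (1−p)·1 ⟹ 4 + 0p = 1 + 4p ⟹ p = 3/4.
Player 1 indifferent between U and V: q·(-1) + (1−q)·2 = q·(-4) + (1−q)·3 ⟹ 2 + (-3)q = 3 + (-7)q ⟹ q = 1/4.

p = 3/4, q = 1/4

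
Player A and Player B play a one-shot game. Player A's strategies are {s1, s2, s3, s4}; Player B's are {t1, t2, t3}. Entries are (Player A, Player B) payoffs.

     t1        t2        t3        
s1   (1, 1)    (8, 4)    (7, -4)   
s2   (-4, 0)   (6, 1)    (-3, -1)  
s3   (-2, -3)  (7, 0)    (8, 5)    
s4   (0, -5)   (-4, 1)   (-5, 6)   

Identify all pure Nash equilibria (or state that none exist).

(s1, t2) and (s3, t3)

Find each player's best response to every opponent strategy; NE are the intersections.
Player A's best responses — vs t1: s1 (payoff 1); vs t2: s1 (payoff 8); vs t3: s3 (payoff 8).
Player B's best responses — vs s1: t2 (payoff 4); vs s2: t2 (payoff 1); vs s3: t3 (payoff 5); vs s4: t3 (payoff 6).
Mutual best responses occur at (s1, t2) and (s3, t3); at each, neither player gains by switching.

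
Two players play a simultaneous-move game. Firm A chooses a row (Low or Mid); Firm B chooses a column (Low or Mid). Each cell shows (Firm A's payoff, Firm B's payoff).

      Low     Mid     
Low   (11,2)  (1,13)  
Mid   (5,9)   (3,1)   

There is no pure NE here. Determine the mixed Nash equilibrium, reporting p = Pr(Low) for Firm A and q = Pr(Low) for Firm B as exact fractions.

p = 8/19, q = 1/4

In a mixed NE each player is indifferent between their pure strategies, so the opponent's mix sets the indifference.
Firm B indifferent between Low and Mid: p·2 + (1−p)·9 = p·13 + (1−p)·1 ⟹ 9 + (-7)p = 1 + 12p ⟹ p = 8/19.
Firm A indifferent between Low and Mid: q·11 + (1−q)·1 = q·5 + (1−q)·3 ⟹ 1 + 10q = 3 + 2q ⟹ q = 1/4.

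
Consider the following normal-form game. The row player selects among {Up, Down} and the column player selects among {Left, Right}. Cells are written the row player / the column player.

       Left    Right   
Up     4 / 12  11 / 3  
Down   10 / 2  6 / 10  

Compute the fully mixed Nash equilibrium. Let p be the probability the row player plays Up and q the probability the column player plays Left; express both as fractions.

In a mixed NE each player is indifferent between their pure strategies, so the opponent's mix sets the indifference.
The column player indifferent between Left and Right: p·12 + (1−p)·2 = p·3 + (1−p)·10 ⟹ 2 + 10p = 10 + (-7)p ⟹ p = 8/17.
The row player indifferent between Up and Down: q·4 + (1−q)·11 = q·10 + (1−q)·6 ⟹ 11 + (-7)q = 6 + 4q ⟹ q = 5/11.

p = 8/17, q = 5/11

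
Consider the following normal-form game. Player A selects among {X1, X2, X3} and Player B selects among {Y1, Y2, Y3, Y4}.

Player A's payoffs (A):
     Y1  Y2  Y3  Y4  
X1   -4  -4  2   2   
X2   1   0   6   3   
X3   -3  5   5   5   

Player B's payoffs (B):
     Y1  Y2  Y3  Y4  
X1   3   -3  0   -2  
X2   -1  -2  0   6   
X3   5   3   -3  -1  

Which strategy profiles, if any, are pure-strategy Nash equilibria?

Find each player's best response to every opponent strategy; NE are the intersections.
Player A's best responses — vs Y1: X2 (payoff 1); vs Y2: X3 (payoff 5); vs Y3: X2 (payoff 6); vs Y4: X3 (payoff 5).
Player B's best responses — vs X1: Y1 (payoff 3); vs X2: Y4 (payoff 6); vs X3: Y1 (payoff 5).
No cell has both players best-responding. For instance, Player A's best reply to Y3 is X2, but against X2 Player B prefers Y4 over Y3.

No pure-strategy Nash equilibrium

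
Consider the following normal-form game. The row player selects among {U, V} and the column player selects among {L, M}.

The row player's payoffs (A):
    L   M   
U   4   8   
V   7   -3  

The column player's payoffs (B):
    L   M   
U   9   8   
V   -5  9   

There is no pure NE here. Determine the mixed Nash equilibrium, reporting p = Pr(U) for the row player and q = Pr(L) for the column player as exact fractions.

p = 14/15, q = 11/14

In a mixed NE each player is indifferent between their pure strategies, so the opponent's mix sets the indifference.
The column player indifferent between L and M: p·9 + (1−p)·(-5) = p·8 + (1−p)·9 ⟹ (-5) + 14p = 9 + (-1)p ⟹ p = 14/15.
The row player indifferent between U and V: q·4 + (1−q)·8 = q·7 + (1−q)·(-3) ⟹ 8 + (-4)q = (-3) + 10q ⟹ q = 11/14.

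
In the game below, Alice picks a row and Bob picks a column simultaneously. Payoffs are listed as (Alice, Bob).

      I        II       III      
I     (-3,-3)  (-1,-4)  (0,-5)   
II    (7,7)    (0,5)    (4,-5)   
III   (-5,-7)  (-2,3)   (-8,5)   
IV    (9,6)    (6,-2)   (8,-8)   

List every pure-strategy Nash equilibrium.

(IV, I)

Find each player's best response to every opponent strategy; NE are the intersections.
Alice's best responses — vs I: IV (payoff 9); vs II: IV (payoff 6); vs III: IV (payoff 8).
Bob's best responses — vs I: I (payoff -3); vs II: I (payoff 7); vs III: III (payoff 5); vs IV: I (payoff 6).
The only mutual best response is (IV, I); neither player gains by switching there.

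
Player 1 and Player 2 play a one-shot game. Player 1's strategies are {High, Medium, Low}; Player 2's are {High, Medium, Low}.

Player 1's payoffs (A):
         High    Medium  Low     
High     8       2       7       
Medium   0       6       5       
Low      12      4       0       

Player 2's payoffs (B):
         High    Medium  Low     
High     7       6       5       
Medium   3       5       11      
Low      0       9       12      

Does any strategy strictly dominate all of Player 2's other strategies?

No strictly dominant strategy

Check whether one of Player 2's strategies beats all alternatives regardless of what the opponent does.
High is not dominant: against Medium, Medium gives 5 > 3.
Medium is not dominant: against High, High gives 7 > 6.
Low is not dominant: against High, High gives 7 > 5.
No single strategy is best against every opponent action.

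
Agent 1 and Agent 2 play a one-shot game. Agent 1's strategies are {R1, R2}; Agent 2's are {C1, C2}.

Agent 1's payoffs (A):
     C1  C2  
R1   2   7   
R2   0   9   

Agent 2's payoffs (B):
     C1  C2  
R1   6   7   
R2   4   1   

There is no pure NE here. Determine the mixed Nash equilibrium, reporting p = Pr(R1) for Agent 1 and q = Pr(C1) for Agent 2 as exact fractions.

Each player's mixing probability is pinned down by making the *other* player indifferent.
Agent 2 indifferent between C1 and C2: p·6 + (1−p)·4 = p·7 + (1−p)·1 ⟹ 4 + 2p = 1 + 6p ⟹ p = 3/4.
Agent 1 indifferent between R1 and R2: q·2 + (1−q)·7 = q·0 + (1−q)·9 ⟹ 7 + (-5)q = 9 + (-9)q ⟹ q = 1/2.

p = 3/4, q = 1/2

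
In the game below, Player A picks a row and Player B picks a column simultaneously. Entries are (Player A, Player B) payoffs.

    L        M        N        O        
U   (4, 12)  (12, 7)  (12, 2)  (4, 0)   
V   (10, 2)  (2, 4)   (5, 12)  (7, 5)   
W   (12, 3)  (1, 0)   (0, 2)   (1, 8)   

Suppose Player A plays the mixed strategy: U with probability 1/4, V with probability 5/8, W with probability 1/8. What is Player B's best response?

Player B's best reply maximizes expected payoff against the mix.
L: (1/4)·12 + (5/8)·2 + (1/8)·3 = 37/8
M: (1/4)·7 + (5/8)·4 + (1/8)·0 = 17/4
N: (1/4)·2 + (5/8)·12 + (1/8)·2 = 33/4
O: (1/4)·0 + (5/8)·5 + (1/8)·8 = 33/8
Highest expected payoff is 33/4, from N.

N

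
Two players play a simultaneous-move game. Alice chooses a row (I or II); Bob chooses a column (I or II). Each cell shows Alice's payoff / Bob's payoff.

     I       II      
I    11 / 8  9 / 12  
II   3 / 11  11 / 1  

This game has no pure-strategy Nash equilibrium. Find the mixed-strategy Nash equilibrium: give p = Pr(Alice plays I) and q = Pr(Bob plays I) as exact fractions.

p = 5/7, q = 1/5

Each player's mixing probability is pinned down by making the *other* player indifferent.
Bob indifferent between I and II: p·8 + (1−p)·11 = p·12 + (1−p)·1 ⟹ 11 + (-3)p = 1 + 11p ⟹ p = 5/7.
Alice indifferent between I and II: q·11 + (1−q)·9 = q·3 + (1−q)·11 ⟹ 9 + 2q = 11 + (-8)q ⟹ q = 1/5.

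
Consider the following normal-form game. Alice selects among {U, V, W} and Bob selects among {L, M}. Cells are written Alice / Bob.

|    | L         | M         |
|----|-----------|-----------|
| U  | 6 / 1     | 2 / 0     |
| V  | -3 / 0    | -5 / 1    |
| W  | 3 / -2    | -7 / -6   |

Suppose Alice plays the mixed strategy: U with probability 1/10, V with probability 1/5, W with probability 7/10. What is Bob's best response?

Bob's best reply maximizes expected payoff against the mix.
L: (1/10)·1 + (1/5)·0 + (7/10)·(-2) = -13/10
M: (1/10)·0 + (1/5)·1 + (7/10)·(-6) = -4
Highest expected payoff is -13/10, from L.

L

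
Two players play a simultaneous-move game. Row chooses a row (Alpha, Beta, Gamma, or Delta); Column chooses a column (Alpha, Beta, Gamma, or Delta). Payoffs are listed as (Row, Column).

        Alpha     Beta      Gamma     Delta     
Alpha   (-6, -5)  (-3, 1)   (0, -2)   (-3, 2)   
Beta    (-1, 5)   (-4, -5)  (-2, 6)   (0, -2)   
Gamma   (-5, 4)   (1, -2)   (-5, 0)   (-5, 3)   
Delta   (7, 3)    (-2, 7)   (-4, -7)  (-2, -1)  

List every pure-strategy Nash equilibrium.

A profile is a Nash equilibrium when each player is best-responding to the other.
Row's best responses — vs Alpha: Delta (payoff 7); vs Beta: Gamma (payoff 1); vs Gamma: Alpha (payoff 0); vs Delta: Beta (payoff 0).
Column's best responses — vs Alpha: Delta (payoff 2); vs Beta: Gamma (payoff 6); vs Gamma: Alpha (payoff 4); vs Delta: Beta (payoff 7).
No cell has both players best-responding. For instance, Row's best reply to Beta is Gamma, but against Gamma Column prefers Alpha over Beta.

No pure-strategy Nash equilibrium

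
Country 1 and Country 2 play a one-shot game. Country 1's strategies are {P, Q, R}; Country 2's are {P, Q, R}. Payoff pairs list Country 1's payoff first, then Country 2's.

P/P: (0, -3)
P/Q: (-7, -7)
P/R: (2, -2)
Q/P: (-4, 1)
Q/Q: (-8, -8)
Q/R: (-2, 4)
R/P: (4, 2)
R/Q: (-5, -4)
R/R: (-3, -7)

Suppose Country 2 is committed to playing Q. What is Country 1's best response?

R

With Country 2 fixed at Q, Country 1's payoffs are: P → -7, Q → -8, R → -5.
The maximum is -5, achieved by R.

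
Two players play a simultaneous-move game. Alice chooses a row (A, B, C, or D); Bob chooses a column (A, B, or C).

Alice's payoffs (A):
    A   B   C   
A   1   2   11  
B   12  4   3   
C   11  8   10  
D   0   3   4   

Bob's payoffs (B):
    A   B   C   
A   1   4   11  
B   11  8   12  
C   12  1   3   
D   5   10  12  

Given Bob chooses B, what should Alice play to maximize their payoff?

C

With Bob fixed at B, Alice's payoffs are: A → 2, B → 4, C → 8, D → 3.
The maximum is 8, achieved by C.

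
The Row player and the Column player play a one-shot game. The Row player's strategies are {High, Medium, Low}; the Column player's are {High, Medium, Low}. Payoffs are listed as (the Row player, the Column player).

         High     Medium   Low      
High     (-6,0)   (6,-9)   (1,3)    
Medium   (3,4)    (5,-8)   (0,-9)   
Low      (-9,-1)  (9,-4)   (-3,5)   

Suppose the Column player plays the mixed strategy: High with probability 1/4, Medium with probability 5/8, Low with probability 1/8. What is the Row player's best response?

Medium

The Row player's best reply maximizes expected payoff against the mix.
High: (1/4)·(-6) + (5/8)·6 + (1/8)·1 = 19/8
Medium: (1/4)·3 + (5/8)·5 + (1/8)·0 = 31/8
Low: (1/4)·(-9) + (5/8)·9 + (1/8)·(-3) = 3
Highest expected payoff is 31/8, from Medium.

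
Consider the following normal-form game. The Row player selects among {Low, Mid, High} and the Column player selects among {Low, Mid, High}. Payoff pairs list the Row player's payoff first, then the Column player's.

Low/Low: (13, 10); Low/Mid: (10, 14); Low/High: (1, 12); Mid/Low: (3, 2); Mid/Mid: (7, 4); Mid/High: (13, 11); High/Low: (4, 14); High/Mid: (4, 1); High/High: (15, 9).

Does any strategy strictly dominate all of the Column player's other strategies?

A strategy is strictly dominant if it gives the Column player a strictly higher payoff than every other strategy, against every choice by the opponent.
Low is not dominant: against Low, Mid gives 14 > 10.
Mid is not dominant: against Mid, High gives 11 > 4.
High is not dominant: against Low, Mid gives 14 > 12.
No single strategy is best against every opponent action.

No strictly dominant strategy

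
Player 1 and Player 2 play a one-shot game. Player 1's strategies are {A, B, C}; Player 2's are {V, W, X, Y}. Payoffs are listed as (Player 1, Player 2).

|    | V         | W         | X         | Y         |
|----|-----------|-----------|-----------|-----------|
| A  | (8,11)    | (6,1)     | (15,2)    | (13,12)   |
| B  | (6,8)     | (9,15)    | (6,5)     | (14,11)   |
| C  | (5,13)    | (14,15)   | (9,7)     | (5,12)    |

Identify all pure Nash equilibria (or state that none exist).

(C, W)

Check mutual best responses: a cell is a NE iff neither player can gain by unilaterally deviating.
Player 1's best responses — vs V: A (payoff 8); vs W: C (payoff 14); vs X: A (payoff 15); vs Y: B (payoff 14).
Player 2's best responses — vs A: Y (payoff 12); vs B: W (payoff 15); vs C: W (payoff 15).
The only mutual best response is (C, W); neither player gains by switching there.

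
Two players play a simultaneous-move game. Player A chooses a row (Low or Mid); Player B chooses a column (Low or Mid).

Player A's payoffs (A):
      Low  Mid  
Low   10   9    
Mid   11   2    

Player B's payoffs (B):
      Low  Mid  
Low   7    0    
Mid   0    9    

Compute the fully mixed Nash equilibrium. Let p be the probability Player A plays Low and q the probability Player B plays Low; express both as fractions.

In a mixed NE each player is indifferent between their pure strategies, so the opponent's mix sets the indifference.
Player B indifferent between Low and Mid: p·7 + (1−p)·0 = p·0 + (1−p)·9 ⟹ 0 + 7p = 9 + (-9)p ⟹ p = 9/16.
Player A indifferent between Low and Mid: q·10 + (1−q)·9 = q·11 + (1−q)·2 ⟹ 9 + 1q = 2 + 9q ⟹ q = 7/8.

p = 9/16, q = 7/8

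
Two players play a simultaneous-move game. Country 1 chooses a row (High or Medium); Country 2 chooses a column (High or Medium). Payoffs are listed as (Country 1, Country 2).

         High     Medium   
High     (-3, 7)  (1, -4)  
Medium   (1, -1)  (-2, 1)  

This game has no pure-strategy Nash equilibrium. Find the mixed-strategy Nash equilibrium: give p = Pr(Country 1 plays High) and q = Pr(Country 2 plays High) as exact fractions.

Each player's mixing probability is pinned down by making the *other* player indifferent.
Country 2 indifferent between High and Medium: p·7 + (1−p)·(-1) = p·(-4) + (1−p)·1 ⟹ (-1) + 8p = 1 + (-5)p ⟹ p = 2/13.
Country 1 indifferent between High and Medium: q·(-3) + (1−q)·1 = q·1 + (1−q)·(-2) ⟹ 1 + (-4)q = (-2) + 3q ⟹ q = 3/7.

p = 2/13, q = 3/7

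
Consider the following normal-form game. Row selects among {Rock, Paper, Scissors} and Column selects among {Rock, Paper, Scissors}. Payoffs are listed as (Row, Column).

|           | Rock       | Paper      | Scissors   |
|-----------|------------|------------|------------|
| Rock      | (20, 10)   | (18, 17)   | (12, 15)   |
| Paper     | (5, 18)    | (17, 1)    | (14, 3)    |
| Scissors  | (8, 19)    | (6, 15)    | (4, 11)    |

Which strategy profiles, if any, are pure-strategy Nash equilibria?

(Rock, Paper)

A profile is a Nash equilibrium when each player is best-responding to the other.
Row's best responses — vs Rock: Rock (payoff 20); vs Paper: Rock (payoff 18); vs Scissors: Paper (payoff 14).
Column's best responses — vs Rock: Paper (payoff 17); vs Paper: Rock (payoff 18); vs Scissors: Rock (payoff 19).
The only mutual best response is (Rock, Paper); neither player gains by switching there.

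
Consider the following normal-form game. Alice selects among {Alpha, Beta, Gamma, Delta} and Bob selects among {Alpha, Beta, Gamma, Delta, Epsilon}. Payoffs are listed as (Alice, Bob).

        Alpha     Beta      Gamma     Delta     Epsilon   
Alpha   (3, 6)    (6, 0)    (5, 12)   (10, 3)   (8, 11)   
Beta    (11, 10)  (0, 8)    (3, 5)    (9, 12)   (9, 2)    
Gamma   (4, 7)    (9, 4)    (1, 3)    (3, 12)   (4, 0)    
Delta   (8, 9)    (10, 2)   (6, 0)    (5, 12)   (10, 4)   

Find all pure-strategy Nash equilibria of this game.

There is no pure-strategy Nash equilibrium

A profile is a Nash equilibrium when each player is best-responding to the other.
Alice's best responses — vs Alpha: Beta (payoff 11); vs Beta: Delta (payoff 10); vs Gamma: Delta (payoff 6); vs Delta: Alpha (payoff 10); vs Epsilon: Delta (payoff 10).
Bob's best responses — vs Alpha: Gamma (payoff 12); vs Beta: Delta (payoff 12); vs Gamma: Delta (payoff 12); vs Delta: Delta (payoff 12).
No cell has both players best-responding. For instance, Alice's best reply to Gamma is Delta, but against Delta Bob prefers Delta over Gamma.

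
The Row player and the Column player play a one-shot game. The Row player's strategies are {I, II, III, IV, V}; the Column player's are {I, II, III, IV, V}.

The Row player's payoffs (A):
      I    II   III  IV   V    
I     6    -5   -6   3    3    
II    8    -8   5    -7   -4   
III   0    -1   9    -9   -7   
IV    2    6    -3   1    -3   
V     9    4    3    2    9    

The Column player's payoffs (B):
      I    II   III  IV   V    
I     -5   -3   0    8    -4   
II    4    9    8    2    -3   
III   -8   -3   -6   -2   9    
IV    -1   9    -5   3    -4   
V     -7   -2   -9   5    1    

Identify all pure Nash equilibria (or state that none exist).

A profile is a Nash equilibrium when each player is best-responding to the other.
The Row player's best responses — vs I: V (payoff 9); vs II: IV (payoff 6); vs III: III (payoff 9); vs IV: I (payoff 3); vs V: V (payoff 9).
The Column player's best responses — vs I: IV (payoff 8); vs II: II (payoff 9); vs III: V (payoff 9); vs IV: II (payoff 9); vs V: IV (payoff 5).
Mutual best responses occur at (I, IV) and (IV, II); at each, neither player gains by switching.

(I, IV) and (IV, II)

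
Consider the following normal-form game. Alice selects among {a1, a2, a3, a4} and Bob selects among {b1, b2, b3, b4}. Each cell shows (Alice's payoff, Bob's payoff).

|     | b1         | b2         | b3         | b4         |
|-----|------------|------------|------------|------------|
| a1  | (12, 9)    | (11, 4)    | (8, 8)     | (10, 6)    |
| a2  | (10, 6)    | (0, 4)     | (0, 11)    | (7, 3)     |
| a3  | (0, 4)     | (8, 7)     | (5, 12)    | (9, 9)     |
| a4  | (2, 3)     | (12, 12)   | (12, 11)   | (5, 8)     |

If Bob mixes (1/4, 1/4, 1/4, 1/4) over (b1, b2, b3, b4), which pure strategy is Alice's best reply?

a1

Compute Alice's expected payoff from each pure strategy against the given mix.
a1: (1/4)·12 + (1/4)·11 + (1/4)·8 + (1/4)·10 = 41/4
a2: (1/4)·10 + (1/4)·0 + (1/4)·0 + (1/4)·7 = 17/4
a3: (1/4)·0 + (1/4)·8 + (1/4)·5 + (1/4)·9 = 11/2
a4: (1/4)·2 + (1/4)·12 + (1/4)·12 + (1/4)·5 = 31/4
Highest expected payoff is 41/4, from a1.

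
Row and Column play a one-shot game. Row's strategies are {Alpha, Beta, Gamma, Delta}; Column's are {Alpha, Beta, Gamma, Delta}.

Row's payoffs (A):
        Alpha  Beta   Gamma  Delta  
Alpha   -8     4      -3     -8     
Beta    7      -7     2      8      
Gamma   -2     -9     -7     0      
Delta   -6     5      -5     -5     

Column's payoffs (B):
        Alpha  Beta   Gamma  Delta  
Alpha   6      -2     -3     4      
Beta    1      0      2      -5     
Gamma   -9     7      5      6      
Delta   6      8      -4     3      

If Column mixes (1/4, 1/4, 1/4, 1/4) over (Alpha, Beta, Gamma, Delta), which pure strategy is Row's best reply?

Compute Row's expected payoff from each pure strategy against the given mix.
Alpha: (1/4)·(-8) + (1/4)·4 + (1/4)·(-3) + (1/4)·(-8) = -15/4
Beta: (1/4)·7 + (1/4)·(-7) + (1/4)·2 + (1/4)·8 = 5/2
Gamma: (1/4)·(-2) + (1/4)·(-9) + (1/4)·(-7) + (1/4)·0 = -9/2
Delta: (1/4)·(-6) + (1/4)·5 + (1/4)·(-5) + (1/4)·(-5) = -11/4
Highest expected payoff is 5/2, from Beta.

Beta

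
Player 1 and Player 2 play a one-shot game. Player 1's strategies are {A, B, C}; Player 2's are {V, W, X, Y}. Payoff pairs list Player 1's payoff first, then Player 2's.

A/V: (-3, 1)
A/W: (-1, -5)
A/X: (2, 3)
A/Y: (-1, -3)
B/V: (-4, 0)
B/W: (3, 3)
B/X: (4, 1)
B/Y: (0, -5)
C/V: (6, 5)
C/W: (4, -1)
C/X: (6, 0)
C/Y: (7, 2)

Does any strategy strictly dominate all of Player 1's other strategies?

A strategy is strictly dominant if it gives Player 1 a strictly higher payoff than every other strategy, against every choice by the opponent.
C strictly dominates: vs V: 6 > each of {-3, -4}; vs W: 4 > each of {-1, 3}; vs X: 6 > each of {2, 4}; vs Y: 7 > each of {-1, 0}.

C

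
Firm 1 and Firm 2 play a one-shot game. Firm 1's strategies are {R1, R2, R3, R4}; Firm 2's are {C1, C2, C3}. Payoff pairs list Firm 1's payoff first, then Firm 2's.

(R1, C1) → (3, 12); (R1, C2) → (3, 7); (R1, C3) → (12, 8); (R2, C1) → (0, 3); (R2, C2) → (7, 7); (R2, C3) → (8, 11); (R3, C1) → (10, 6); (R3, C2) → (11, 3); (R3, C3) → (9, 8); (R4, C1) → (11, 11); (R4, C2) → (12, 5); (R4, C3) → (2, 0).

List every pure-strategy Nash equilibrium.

(R4, C1)

Find each player's best response to every opponent strategy; NE are the intersections.
Firm 1's best responses — vs C1: R4 (payoff 11); vs C2: R4 (payoff 12); vs C3: R1 (payoff 12).
Firm 2's best responses — vs R1: C1 (payoff 12); vs R2: C3 (payoff 11); vs R3: C3 (payoff 8); vs R4: C1 (payoff 11).
The only mutual best response is (R4, C1); neither player gains by switching there.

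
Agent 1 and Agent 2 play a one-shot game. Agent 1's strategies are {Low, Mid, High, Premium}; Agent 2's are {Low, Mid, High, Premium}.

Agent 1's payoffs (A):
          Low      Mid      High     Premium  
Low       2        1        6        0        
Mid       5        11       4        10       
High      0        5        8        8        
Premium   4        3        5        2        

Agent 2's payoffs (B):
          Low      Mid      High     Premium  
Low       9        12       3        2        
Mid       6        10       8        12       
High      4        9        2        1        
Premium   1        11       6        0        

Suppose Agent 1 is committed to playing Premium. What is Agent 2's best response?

With Agent 1 fixed at Premium, Agent 2's payoffs are: Low → 1, Mid → 11, High → 6, Premium → 0.
The maximum is 11, achieved by Mid.

Mid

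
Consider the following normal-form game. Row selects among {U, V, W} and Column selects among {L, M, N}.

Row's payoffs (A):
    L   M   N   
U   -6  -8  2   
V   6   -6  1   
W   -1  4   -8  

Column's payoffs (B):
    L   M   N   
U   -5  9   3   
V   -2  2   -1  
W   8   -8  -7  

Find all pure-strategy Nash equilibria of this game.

Find each player's best response to every opponent strategy; NE are the intersections.
Row's best responses — vs L: V (payoff 6); vs M: W (payoff 4); vs N: U (payoff 2).
Column's best responses — vs U: M (payoff 9); vs V: M (payoff 2); vs W: L (payoff 8).
No cell has both players best-responding. For instance, Row's best reply to N is U, but against U Column prefers M over N.

None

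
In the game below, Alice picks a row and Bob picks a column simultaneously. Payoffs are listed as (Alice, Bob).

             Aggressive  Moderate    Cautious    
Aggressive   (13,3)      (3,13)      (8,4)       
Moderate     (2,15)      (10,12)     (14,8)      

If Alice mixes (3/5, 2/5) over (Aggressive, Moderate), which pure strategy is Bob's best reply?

Moderate

Compute Bob's expected payoff from each pure strategy against the given mix.
Aggressive: (3/5)·3 + (2/5)·15 = 39/5
Moderate: (3/5)·13 + (2/5)·12 = 63/5
Cautious: (3/5)·4 + (2/5)·8 = 28/5
Highest expected payoff is 63/5, from Moderate.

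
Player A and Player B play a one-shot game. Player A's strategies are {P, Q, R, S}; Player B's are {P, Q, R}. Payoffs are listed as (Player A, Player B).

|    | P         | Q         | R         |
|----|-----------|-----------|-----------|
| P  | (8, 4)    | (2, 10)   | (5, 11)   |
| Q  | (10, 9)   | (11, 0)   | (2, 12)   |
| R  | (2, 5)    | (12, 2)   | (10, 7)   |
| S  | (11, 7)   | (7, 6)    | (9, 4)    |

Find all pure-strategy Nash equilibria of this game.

(R, R) and (S, P)

A profile is a Nash equilibrium when each player is best-responding to the other.
Player A's best responses — vs P: S (payoff 11); vs Q: R (payoff 12); vs R: R (payoff 10).
Player B's best responses — vs P: R (payoff 11); vs Q: R (payoff 12); vs R: R (payoff 7); vs S: P (payoff 7).
Mutual best responses occur at (R, R) and (S, P); at each, neither player gains by switching.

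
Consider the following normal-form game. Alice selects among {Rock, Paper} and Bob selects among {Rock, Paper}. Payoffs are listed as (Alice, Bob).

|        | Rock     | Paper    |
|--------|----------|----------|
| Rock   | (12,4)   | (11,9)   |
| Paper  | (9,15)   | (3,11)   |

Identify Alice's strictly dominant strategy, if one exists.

Check whether one of Alice's strategies beats all alternatives regardless of what the opponent does.
Rock strictly dominates: vs Rock: 12 > 9; vs Paper: 11 > 3.

Rock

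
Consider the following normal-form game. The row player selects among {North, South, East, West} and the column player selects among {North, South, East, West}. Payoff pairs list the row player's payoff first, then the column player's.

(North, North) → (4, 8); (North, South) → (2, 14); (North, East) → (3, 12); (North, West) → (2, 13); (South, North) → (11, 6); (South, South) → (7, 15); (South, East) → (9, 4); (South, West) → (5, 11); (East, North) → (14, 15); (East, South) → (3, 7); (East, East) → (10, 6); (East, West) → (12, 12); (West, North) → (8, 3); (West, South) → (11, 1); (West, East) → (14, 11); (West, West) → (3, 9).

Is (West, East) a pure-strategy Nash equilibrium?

Holding the column player at East: the row player gets 14 from West, versus 3 from North, 9 from South, 10 from East. No profitable deviation for the row player.
Holding the row player at West: the column player gets 11 from East, versus 3 from North, 1 from South, 9 from West. No profitable deviation for the column player either.

Yes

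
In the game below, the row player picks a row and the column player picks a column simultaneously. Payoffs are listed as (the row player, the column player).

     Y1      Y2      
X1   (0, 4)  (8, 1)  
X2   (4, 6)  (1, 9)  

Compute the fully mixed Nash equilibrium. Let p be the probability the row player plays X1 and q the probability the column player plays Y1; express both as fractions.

Each player's mixing probability is pinned down by making the *other* player indifferent.
The column player indifferent between Y1 and Y2: p·4 + (1−p)·6 = p·1 + (1−p)·9 ⟹ 6 + (-2)p = 9 + (-8)p ⟹ p = 1/2.
The row player indifferent between X1 and X2: q·0 + (1−q)·8 = q·4 + (1−q)·1 ⟹ 8 + (-8)q = 1 + 3q ⟹ q = 7/11.

p = 1/2, q = 7/11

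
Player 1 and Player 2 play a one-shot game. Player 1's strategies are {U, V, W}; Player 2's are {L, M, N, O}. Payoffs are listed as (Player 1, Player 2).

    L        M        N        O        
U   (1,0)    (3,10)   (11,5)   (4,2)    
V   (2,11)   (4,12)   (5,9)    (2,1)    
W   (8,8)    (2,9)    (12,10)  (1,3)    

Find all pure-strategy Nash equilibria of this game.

Check mutual best responses: a cell is a NE iff neither player can gain by unilaterally deviating.
Player 1's best responses — vs L: W (payoff 8); vs M: V (payoff 4); vs N: W (payoff 12); vs O: U (payoff 4).
Player 2's best responses — vs U: M (payoff 10); vs V: M (payoff 12); vs W: N (payoff 10).
Mutual best responses occur at (V, M) and (W, N); at each, neither player gains by switching.

(V, M) and (W, N)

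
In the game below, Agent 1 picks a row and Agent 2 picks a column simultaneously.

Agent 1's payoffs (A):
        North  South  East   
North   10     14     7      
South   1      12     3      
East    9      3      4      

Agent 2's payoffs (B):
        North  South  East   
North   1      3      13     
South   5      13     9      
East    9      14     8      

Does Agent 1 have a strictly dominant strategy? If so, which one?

North

Check whether one of Agent 1's strategies beats all alternatives regardless of what the opponent does.
North strictly dominates: vs North: 10 > each of {1, 9}; vs South: 14 > each of {12, 3}; vs East: 7 > each of {3, 4}.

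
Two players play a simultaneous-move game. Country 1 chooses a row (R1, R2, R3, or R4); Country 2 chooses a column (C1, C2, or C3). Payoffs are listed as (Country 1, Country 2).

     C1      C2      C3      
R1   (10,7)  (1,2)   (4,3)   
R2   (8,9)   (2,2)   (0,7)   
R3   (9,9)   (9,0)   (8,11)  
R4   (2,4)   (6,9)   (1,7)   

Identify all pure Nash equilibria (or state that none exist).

(R1, C1) and (R3, C3)

A profile is a Nash equilibrium when each player is best-responding to the other.
Country 1's best responses — vs C1: R1 (payoff 10); vs C2: R3 (payoff 9); vs C3: R3 (payoff 8).
Country 2's best responses — vs R1: C1 (payoff 7); vs R2: C1 (payoff 9); vs R3: C3 (payoff 11); vs R4: C2 (payoff 9).
Mutual best responses occur at (R1, C1) and (R3, C3); at each, neither player gains by switching.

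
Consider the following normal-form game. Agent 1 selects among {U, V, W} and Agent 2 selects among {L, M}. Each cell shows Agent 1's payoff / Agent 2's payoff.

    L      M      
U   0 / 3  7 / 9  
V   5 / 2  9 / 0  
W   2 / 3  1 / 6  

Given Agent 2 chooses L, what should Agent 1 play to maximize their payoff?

With Agent 2 fixed at L, Agent 1's payoffs are: U → 0, V → 5, W → 2.
The maximum is 5, achieved by V.

V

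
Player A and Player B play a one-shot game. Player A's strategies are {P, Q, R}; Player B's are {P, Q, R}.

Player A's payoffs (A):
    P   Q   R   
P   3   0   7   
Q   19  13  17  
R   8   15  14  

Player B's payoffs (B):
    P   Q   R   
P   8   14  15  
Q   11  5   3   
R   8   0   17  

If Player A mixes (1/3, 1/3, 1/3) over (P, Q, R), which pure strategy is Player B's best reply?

R

Compute Player B's expected payoff from each pure strategy against the given mix.
P: (1/3)·8 + (1/3)·11 + (1/3)·8 = 9
Q: (1/3)·14 + (1/3)·5 + (1/3)·0 = 19/3
R: (1/3)·15 + (1/3)·3 + (1/3)·17 = 35/3
Highest expected payoff is 35/3, from R.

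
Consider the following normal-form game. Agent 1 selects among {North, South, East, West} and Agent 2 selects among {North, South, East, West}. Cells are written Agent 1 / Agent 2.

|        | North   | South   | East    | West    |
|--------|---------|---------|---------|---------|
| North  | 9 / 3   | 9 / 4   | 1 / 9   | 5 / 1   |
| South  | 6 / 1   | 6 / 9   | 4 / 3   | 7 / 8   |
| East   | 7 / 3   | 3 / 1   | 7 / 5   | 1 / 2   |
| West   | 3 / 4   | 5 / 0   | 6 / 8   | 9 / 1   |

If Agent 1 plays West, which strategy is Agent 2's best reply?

East

With Agent 1 fixed at West, Agent 2's payoffs are: North → 4, South → 0, East → 8, West → 1.
The maximum is 8, achieved by East.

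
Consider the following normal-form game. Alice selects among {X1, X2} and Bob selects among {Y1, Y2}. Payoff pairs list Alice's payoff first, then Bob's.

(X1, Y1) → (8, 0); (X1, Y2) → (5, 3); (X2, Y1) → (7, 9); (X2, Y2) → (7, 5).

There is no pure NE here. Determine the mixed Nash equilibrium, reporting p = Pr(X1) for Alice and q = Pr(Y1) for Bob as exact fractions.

p = 4/7, q = 2/3

Each player's mixing probability is pinned down by making the *other* player indifferent.
Bob indifferent between Y1 and Y2: p·0 + (1−p)·9 = p·3 + (1−p)·5 ⟹ 9 + (-9)p = 5 + (-2)p ⟹ p = 4/7.
Alice indifferent between X1 and X2: q·8 + (1−q)·5 = q·7 + (1−q)·7 ⟹ 5 + 3q = 7 + 0q ⟹ q = 2/3.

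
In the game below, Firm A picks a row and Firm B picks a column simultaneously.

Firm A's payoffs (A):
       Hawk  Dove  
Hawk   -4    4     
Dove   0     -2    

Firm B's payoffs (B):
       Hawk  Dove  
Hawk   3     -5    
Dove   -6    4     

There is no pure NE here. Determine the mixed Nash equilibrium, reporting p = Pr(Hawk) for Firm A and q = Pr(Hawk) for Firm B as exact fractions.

In a mixed NE each player is indifferent between their pure strategies, so the opponent's mix sets the indifference.
Firm B indifferent between Hawk and Dove: p·3 + (1−p)·(-6) = p·(-5) + (1−p)·4 ⟹ (-6) + 9p = 4 + (-9)p ⟹ p = 5/9.
Firm A indifferent between Hawk and Dove: q·(-4) + (1−q)·4 = q·0 + (1−q)·(-2) ⟹ 4 + (-8)q = (-2) + 2q ⟹ q = 3/5.

p = 5/9, q = 3/5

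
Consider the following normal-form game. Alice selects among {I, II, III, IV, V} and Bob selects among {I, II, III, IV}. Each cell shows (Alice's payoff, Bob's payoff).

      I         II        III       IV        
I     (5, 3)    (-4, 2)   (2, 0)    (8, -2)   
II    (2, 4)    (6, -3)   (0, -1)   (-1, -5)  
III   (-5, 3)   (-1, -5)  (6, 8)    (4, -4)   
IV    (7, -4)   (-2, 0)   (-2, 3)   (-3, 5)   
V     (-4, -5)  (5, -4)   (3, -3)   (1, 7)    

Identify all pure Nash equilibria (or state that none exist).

Find each player's best response to every opponent strategy; NE are the intersections.
Alice's best responses — vs I: IV (payoff 7); vs II: II (payoff 6); vs III: III (payoff 6); vs IV: I (payoff 8).
Bob's best responses — vs I: I (payoff 3); vs II: I (payoff 4); vs III: III (payoff 8); vs IV: IV (payoff 5); vs V: IV (payoff 7).
The only mutual best response is (III, III); neither player gains by switching there.

(III, III)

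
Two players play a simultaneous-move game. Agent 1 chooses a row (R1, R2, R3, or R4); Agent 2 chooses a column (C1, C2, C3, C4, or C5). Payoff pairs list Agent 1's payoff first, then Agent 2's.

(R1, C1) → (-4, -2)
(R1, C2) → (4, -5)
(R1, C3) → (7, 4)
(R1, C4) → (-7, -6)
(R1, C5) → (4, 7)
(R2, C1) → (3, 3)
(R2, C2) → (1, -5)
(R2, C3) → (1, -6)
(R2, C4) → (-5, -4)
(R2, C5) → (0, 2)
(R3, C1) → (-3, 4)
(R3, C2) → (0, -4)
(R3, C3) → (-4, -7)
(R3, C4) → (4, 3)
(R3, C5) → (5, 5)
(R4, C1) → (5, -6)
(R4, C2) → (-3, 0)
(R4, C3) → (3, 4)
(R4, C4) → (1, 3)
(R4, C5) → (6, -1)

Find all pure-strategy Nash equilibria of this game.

There is no pure-strategy Nash equilibrium

Check mutual best responses: a cell is a NE iff neither player can gain by unilaterally deviating.
Agent 1's best responses — vs C1: R4 (payoff 5); vs C2: R1 (payoff 4); vs C3: R1 (payoff 7); vs C4: R3 (payoff 4); vs C5: R4 (payoff 6).
Agent 2's best responses — vs R1: C5 (payoff 7); vs R2: C1 (payoff 3); vs R3: C5 (payoff 5); vs R4: C3 (payoff 4).
No cell has both players best-responding. For instance, Agent 1's best reply to C1 is R4, but against R4 Agent 2 prefers C3 over C1.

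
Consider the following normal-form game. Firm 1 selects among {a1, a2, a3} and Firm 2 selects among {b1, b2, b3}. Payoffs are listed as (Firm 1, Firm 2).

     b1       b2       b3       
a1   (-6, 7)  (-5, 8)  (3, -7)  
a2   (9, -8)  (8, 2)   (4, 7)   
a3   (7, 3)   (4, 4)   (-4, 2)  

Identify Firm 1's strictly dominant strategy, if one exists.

A strategy is strictly dominant if it gives Firm 1 a strictly higher payoff than every other strategy, against every choice by the opponent.
a2 strictly dominates: vs b1: 9 > each of {-6, 7}; vs b2: 8 > each of {-5, 4}; vs b3: 4 > each of {3, -4}.

a2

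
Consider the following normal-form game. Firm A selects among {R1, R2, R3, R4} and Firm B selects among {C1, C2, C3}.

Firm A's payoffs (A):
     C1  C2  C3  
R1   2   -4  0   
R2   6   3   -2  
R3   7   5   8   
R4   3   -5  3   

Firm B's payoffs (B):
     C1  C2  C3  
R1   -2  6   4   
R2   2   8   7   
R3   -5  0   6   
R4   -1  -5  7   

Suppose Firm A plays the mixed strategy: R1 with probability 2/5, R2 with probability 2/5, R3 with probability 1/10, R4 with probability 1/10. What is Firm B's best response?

Compute Firm B's expected payoff from each pure strategy against the given mix.
C1: (2/5)·(-2) + (2/5)·2 + (1/10)·(-5) + (1/10)·(-1) = -3/5
C2: (2/5)·6 + (2/5)·8 + (1/10)·0 + (1/10)·(-5) = 51/10
C3: (2/5)·4 + (2/5)·7 + (1/10)·6 + (1/10)·7 = 57/10
Highest expected payoff is 57/10, from C3.

C3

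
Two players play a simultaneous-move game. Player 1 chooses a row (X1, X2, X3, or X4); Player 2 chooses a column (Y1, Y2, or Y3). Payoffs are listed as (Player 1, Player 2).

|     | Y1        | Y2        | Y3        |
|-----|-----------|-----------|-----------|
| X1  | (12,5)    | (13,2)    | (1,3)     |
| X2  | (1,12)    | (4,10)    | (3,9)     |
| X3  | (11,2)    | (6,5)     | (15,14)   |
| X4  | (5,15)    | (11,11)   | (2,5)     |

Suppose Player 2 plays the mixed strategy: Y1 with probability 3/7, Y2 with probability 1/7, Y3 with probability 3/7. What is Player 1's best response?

X3

Compute Player 1's expected payoff from each pure strategy against the given mix.
X1: (3/7)·12 + (1/7)·13 + (3/7)·1 = 52/7
X2: (3/7)·1 + (1/7)·4 + (3/7)·3 = 16/7
X3: (3/7)·11 + (1/7)·6 + (3/7)·15 = 12
X4: (3/7)·5 + (1/7)·11 + (3/7)·2 = 32/7
Highest expected payoff is 12, from X3.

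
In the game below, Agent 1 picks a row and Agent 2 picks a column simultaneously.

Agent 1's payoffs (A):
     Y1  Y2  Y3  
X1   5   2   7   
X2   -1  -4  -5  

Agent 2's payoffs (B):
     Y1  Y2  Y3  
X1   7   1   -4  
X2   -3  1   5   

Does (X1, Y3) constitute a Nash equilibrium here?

Holding Agent 2 at Y3: Agent 1 gets 7 from X1, versus -5 from X2. No profitable deviation for Agent 1.
Holding Agent 1 at X1: Agent 2 gets -4 from Y3 but could get 7 by switching to Y1. Agent 2 has a profitable deviation.

No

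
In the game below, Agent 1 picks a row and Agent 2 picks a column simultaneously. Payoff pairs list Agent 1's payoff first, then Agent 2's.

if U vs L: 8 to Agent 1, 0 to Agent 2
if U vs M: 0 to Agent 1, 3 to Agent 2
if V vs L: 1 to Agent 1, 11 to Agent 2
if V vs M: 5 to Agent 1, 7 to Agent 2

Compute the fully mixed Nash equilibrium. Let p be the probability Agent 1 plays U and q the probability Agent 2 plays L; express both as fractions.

Each player's mixing probability is pinned down by making the *other* player indifferent.
Agent 2 indifferent between L and M: p·0 + (1−p)·11 = p·3 + (1−p)·7 ⟹ 11 + (-11)p = 7 + (-4)p ⟹ p = 4/7.
Agent 1 indifferent between U and V: q·8 + (1−q)·0 = q·1 + (1−q)·5 ⟹ 0 + 8q = 5 + (-4)q ⟹ q = 5/12.

p = 4/7, q = 5/12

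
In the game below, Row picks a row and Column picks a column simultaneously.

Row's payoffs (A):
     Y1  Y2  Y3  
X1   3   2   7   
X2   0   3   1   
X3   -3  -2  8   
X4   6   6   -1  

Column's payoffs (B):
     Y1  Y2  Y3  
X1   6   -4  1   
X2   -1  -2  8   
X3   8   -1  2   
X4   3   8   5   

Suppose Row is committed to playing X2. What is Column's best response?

With Row fixed at X2, Column's payoffs are: Y1 → -1, Y2 → -2, Y3 → 8.
The maximum is 8, achieved by Y3.

Y3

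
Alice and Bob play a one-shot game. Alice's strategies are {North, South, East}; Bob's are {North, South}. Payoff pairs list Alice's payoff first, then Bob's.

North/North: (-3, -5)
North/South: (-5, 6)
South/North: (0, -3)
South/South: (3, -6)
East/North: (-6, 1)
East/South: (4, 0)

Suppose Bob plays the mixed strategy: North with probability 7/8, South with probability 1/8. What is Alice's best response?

South

Compute Alice's expected payoff from each pure strategy against the given mix.
North: (7/8)·(-3) + (1/8)·(-5) = -13/4
South: (7/8)·0 + (1/8)·3 = 3/8
East: (7/8)·(-6) + (1/8)·4 = -19/4
Highest expected payoff is 3/8, from South.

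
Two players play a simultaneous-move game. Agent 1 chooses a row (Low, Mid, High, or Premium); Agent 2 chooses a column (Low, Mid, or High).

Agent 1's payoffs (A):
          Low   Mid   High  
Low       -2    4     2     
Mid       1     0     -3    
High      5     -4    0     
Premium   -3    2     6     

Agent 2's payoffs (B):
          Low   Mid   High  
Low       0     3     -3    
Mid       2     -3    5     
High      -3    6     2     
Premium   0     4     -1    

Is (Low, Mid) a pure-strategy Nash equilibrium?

Yes

Holding Agent 2 at Mid: Agent 1 gets 4 from Low, versus 0 from Mid, -4 from High, 2 from Premium. No profitable deviation for Agent 1.
Holding Agent 1 at Low: Agent 2 gets 3 from Mid, versus 0 from Low, -3 from High. No profitable deviation for Agent 2 either.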